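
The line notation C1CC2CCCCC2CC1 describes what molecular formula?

C10H18

Heavy atoms from the SMILES: 10 C.
Implicit hydrogens by atom environment:
  8 × C: 2 H each → 16
  2 × C: 1 H each → 2
  Total hydrogens = 18.
Molecular formula: C10H18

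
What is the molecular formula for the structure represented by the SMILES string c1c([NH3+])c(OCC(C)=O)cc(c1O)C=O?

C10H12NO4+

Heavy atoms from the SMILES: 10 C, 1 N, 4 O.
Implicit hydrogens by atom environment:
  4 × C (aromatic): no H
  3 × O: no H
  2 × C (aromatic): 1 H each → 2
  1 × C: 3 H
  1 × C: 2 H
  1 × C: 1 H
  1 × C: no H
  1 × N (charge +1): 3 H
  1 × O: 1 H
  Total hydrogens = 12.
Net charge +1.
Molecular formula: C10H12NO4+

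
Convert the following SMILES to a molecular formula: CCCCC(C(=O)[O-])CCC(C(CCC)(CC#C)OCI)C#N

Heavy atoms from the SMILES: 18 C, 1 I, 1 N, 3 O.
Implicit hydrogens by atom environment:
  9 × C: 2 H each → 18
  4 × C: no H
  3 × C: 1 H each → 3
  2 × C: 3 H each → 6
  2 × O: no H
  1 × I: no H
  1 × N: no H
  1 × O (charge -1): no H
  Total hydrogens = 27.
Net charge -1.
Molecular formula: C18H27INO3-

C18H27INO3-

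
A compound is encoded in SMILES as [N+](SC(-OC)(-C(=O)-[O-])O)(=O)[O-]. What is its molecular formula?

Heavy atoms from the SMILES: 3 C, 1 N, 6 O, 1 S.
Implicit hydrogens by atom environment:
  3 × O: no H
  2 × C: no H
  2 × O (charge -1): no H
  1 × C: 3 H
  1 × N (charge +1): no H
  1 × O: 1 H
  1 × S: no H
  Total hydrogens = 4.
Net charge -1.
Molecular formula: C3H4NO6S-

C3H4NO6S-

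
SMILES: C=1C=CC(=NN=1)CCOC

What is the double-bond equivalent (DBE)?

4

Molecular formula from the SMILES: C7H10N2O.
DoU = (2C + 2 + N − H − X)/2 = (2·7 + 2 + 2 − 10 − 0)/2 = 8/2 = 4.
(Structurally: 1 ring(s) + 3 π bond(s) = 4.)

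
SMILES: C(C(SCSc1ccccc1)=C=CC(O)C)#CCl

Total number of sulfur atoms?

The symbol for sulfur appears 2 times in the SMILES.

2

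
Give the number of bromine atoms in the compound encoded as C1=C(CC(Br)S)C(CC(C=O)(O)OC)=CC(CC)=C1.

1

The symbol for bromine appears 1 time in the SMILES.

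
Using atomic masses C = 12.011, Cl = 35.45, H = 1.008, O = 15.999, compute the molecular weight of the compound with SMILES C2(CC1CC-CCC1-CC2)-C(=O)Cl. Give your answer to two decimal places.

Molecular formula: C11H17ClO.
M = 11×12.011 + 1×35.45 + 17×1.008 + 1×15.999 = 200.71 g/mol.

200.71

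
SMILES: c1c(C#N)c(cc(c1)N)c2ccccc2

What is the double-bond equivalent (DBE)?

10

Molecular formula from the SMILES: C13H10N2.
DoU = (2C + 2 + N − H − X)/2 = (2·13 + 2 + 2 − 10 − 0)/2 = 20/2 = 10.
(Structurally: 2 ring(s) + 8 π bond(s) = 10.)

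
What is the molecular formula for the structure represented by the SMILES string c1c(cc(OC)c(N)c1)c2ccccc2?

C13H13NO

Heavy atoms from the SMILES: 13 C, 1 N, 1 O.
Implicit hydrogens by atom environment:
  8 × C (aromatic): 1 H each → 8
  4 × C (aromatic): no H
  1 × C: 3 H
  1 × N: 2 H
  1 × O: no H
  Total hydrogens = 13.
Molecular formula: C13H13NO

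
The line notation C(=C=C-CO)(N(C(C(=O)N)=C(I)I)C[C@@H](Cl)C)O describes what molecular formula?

C10H13ClI2N2O3

Heavy atoms from the SMILES: 10 C, 1 Cl, 2 I, 2 N, 3 O.
Implicit hydrogens by atom environment:
  5 × C: no H
  2 × C: 2 H each → 4
  2 × C: 1 H each → 2
  2 × I: no H
  2 × O: 1 H each → 2
  1 × C: 3 H
  1 × Cl: no H
  1 × N: 2 H
  1 × N: no H
  1 × O: no H
  Total hydrogens = 13.
Molecular formula: C10H13ClI2N2O3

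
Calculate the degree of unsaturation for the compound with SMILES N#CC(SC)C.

Molecular formula from the SMILES: C4H7NS.
DoU = (2C + 2 + N − H − X)/2 = (2·4 + 2 + 1 − 7 − 0)/2 = 4/2 = 2.
(Structurally: 0 ring(s) + 2 π bond(s) = 2.)

2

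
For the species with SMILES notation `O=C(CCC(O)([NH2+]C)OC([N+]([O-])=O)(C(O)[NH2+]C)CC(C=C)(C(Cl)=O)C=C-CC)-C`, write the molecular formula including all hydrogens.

[C18H32ClN3O7]2+

Heavy atoms from the SMILES: 18 C, 1 Cl, 3 N, 7 O.
Implicit hydrogens by atom environment:
  5 × C: 2 H each → 10
  5 × C: no H
  4 × C: 3 H each → 12
  4 × C: 1 H each → 4
  4 × O: no H
  2 × N (charge +1): 2 H each → 4
  2 × O: 1 H each → 2
  1 × Cl: no H
  1 × N (charge +1): no H
  1 × O (charge -1): no H
  Total hydrogens = 32.
Net charge +2.
Molecular formula: [C18H32ClN3O7]2+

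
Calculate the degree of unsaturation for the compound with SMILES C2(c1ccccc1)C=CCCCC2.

Molecular formula from the SMILES: C13H16.
DoU = (2C + 2 + N − H − X)/2 = (2·13 + 2 + 0 − 16 − 0)/2 = 12/2 = 6.
(Structurally: 2 ring(s) + 4 π bond(s) = 6.)

6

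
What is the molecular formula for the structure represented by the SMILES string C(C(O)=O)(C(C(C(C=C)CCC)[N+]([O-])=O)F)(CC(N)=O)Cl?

C12H18ClFN2O5

Heavy atoms from the SMILES: 12 C, 1 Cl, 1 F, 2 N, 5 O.
Implicit hydrogens by atom environment:
  4 × C: 2 H each → 8
  4 × C: 1 H each → 4
  3 × C: no H
  3 × O: no H
  1 × C: 3 H
  1 × Cl: no H
  1 × F: no H
  1 × N: 2 H
  1 × N (charge +1): no H
  1 × O: 1 H
  1 × O (charge -1): no H
  Total hydrogens = 18.
Molecular formula: C12H18ClFN2O5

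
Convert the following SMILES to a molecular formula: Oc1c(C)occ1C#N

C6H5NO2

Heavy atoms from the SMILES: 6 C, 1 N, 2 O.
Implicit hydrogens by atom environment:
  3 × C (aromatic): no H
  1 × C: 3 H
  1 × C (aromatic): 1 H
  1 × C: no H
  1 × N: no H
  1 × O: 1 H
  1 × O (aromatic): no H
  Total hydrogens = 5.
Molecular formula: C6H5NO2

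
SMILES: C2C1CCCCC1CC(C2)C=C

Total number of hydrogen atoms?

Hydrogens are implicit in SMILES; fill each atom to its normal valence:
  8 × C: 2 H each → 16
  4 × C: 1 H each → 4
  Total hydrogens = 20.

20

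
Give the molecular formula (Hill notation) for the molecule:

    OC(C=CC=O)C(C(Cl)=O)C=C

Heavy atoms from the SMILES: 8 C, 1 Cl, 3 O.
Implicit hydrogens by atom environment:
  6 × C: 1 H each → 6
  2 × O: no H
  1 × C: 2 H
  1 × C: no H
  1 × Cl: no H
  1 × O: 1 H
  Total hydrogens = 9.
Molecular formula: C8H9ClO3

C8H9ClO3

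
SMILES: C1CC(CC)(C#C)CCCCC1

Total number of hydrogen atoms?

Hydrogens are implicit in SMILES; fill each atom to its normal valence:
  8 × C: 2 H each → 16
  2 × C: no H
  1 × C: 3 H
  1 × C: 1 H
  Total hydrogens = 20.

20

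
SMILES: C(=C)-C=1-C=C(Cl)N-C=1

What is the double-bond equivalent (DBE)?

Molecular formula from the SMILES: C6H6ClN.
DoU = (2C + 2 + N − H − X)/2 = (2·6 + 2 + 1 − 6 − 1)/2 = 8/2 = 4.
(Structurally: 1 ring(s) + 3 π bond(s) = 4.)

4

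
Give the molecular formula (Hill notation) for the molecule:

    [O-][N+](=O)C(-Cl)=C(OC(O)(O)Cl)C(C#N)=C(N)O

C6H5Cl2N3O6

Heavy atoms from the SMILES: 6 C, 2 Cl, 3 N, 6 O.
Implicit hydrogens by atom environment:
  6 × C: no H
  3 × O: 1 H each → 3
  2 × Cl: no H
  2 × O: no H
  1 × N: 2 H
  1 × N: no H
  1 × N (charge +1): no H
  1 × O (charge -1): no H
  Total hydrogens = 5.
Molecular formula: C6H5Cl2N3O6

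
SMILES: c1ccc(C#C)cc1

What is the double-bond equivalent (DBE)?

Molecular formula from the SMILES: C8H6.
DoU = (2C + 2 + N − H − X)/2 = (2·8 + 2 + 0 − 6 − 0)/2 = 12/2 = 6.
(Structurally: 1 ring(s) + 5 π bond(s) = 6.)

6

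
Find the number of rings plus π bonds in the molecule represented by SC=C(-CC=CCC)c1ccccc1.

6

Molecular formula from the SMILES: C13H16S.
DoU = (2C + 2 + N − H − X)/2 = (2·13 + 2 + 0 − 16 − 0)/2 = 12/2 = 6.
(Structurally: 1 ring(s) + 5 π bond(s) = 6.)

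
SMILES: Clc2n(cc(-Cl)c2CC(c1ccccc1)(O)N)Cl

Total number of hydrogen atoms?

11

Hydrogens are implicit in SMILES; fill each atom to its normal valence:
  6 × C (aromatic): 1 H each → 6
  4 × C (aromatic): no H
  3 × Cl: no H
  1 × C: 2 H
  1 × C: no H
  1 × N: 2 H
  1 × N (aromatic): no H
  1 × O: 1 H
  Total hydrogens = 11.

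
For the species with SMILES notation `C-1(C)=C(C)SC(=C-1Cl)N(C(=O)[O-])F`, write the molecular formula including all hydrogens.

Heavy atoms from the SMILES: 7 C, 1 Cl, 1 F, 1 N, 2 O, 1 S.
Implicit hydrogens by atom environment:
  4 × C (aromatic): no H
  2 × C: 3 H each → 6
  1 × C: no H
  1 × Cl: no H
  1 × F: no H
  1 × N: no H
  1 × O: no H
  1 × O (charge -1): no H
  1 × S (aromatic): no H
  Total hydrogens = 6.
Net charge -1.
Molecular formula: C7H6ClFNO2S-

C7H6ClFNO2S-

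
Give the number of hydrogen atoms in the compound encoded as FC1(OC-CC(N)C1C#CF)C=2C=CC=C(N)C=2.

Hydrogens are implicit in SMILES; fill each atom to its normal valence:
  4 × C (aromatic): 1 H each → 4
  3 × C: no H
  2 × C: 2 H each → 4
  2 × C: 1 H each → 2
  2 × C (aromatic): no H
  2 × F: no H
  2 × N: 2 H each → 4
  1 × O: no H
  Total hydrogens = 14.

14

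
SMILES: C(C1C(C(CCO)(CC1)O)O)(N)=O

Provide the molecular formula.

Heavy atoms from the SMILES: 8 C, 1 N, 4 O.
Implicit hydrogens by atom environment:
  4 × C: 2 H each → 8
  3 × O: 1 H each → 3
  2 × C: 1 H each → 2
  2 × C: no H
  1 × N: 2 H
  1 × O: no H
  Total hydrogens = 15.
Molecular formula: C8H15NO4

C8H15NO4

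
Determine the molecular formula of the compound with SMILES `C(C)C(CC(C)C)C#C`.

C9H16

Heavy atoms from the SMILES: 9 C.
Implicit hydrogens by atom environment:
  3 × C: 3 H each → 9
  3 × C: 1 H each → 3
  2 × C: 2 H each → 4
  1 × C: no H
  Total hydrogens = 16.
Molecular formula: C9H16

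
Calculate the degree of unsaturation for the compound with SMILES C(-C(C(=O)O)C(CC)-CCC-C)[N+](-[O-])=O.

Molecular formula from the SMILES: C10H19NO4.
DoU = (2C + 2 + N − H − X)/2 = (2·10 + 2 + 1 − 19 − 0)/2 = 4/2 = 2.
(Structurally: 0 ring(s) + 2 π bond(s) = 2.)

2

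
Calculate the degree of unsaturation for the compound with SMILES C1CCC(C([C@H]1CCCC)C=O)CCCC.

2

Molecular formula from the SMILES: C15H28O.
DoU = (2C + 2 + N − H − X)/2 = (2·15 + 2 + 0 − 28 − 0)/2 = 4/2 = 2.
(Structurally: 1 ring(s) + 1 π bond(s) = 2.)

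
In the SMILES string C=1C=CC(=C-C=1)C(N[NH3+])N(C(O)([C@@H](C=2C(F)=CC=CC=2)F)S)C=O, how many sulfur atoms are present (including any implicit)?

The symbol for sulfur appears 1 time in the SMILES.

1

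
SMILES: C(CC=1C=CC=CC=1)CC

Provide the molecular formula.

Heavy atoms from the SMILES: 10 C.
Implicit hydrogens by atom environment:
  5 × C (aromatic): 1 H each → 5
  3 × C: 2 H each → 6
  1 × C: 3 H
  1 × C (aromatic): no H
  Total hydrogens = 14.
Molecular formula: C10H14

C10H14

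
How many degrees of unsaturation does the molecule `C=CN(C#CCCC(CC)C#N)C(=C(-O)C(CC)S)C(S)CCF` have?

6

Molecular formula from the SMILES: C18H27FN2OS2.
DoU = (2C + 2 + N − H − X)/2 = (2·18 + 2 + 2 − 27 − 1)/2 = 12/2 = 6.
(Structurally: 0 ring(s) + 6 π bond(s) = 6.)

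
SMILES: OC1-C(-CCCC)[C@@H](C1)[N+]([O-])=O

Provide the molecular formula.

Heavy atoms from the SMILES: 8 C, 1 N, 3 O.
Implicit hydrogens by atom environment:
  4 × C: 2 H each → 8
  3 × C: 1 H each → 3
  1 × C: 3 H
  1 × N (charge +1): no H
  1 × O: 1 H
  1 × O: no H
  1 × O (charge -1): no H
  Total hydrogens = 15.
Molecular formula: C8H15NO3

C8H15NO3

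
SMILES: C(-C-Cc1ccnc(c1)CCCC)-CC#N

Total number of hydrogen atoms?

20

Hydrogens are implicit in SMILES; fill each atom to its normal valence:
  7 × C: 2 H each → 14
  3 × C (aromatic): 1 H each → 3
  2 × C (aromatic): no H
  1 × C: 3 H
  1 × C: no H
  1 × N (aromatic): no H
  1 × N: no H
  Total hydrogens = 20.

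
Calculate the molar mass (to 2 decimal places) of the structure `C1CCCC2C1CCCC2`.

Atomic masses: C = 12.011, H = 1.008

Molecular formula: C10H18.
M = 10×12.011 + 18×1.008 = 138.25 g/mol.

138.25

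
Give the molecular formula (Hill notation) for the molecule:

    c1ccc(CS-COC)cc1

C9H12OS

Heavy atoms from the SMILES: 9 C, 1 O, 1 S.
Implicit hydrogens by atom environment:
  5 × C (aromatic): 1 H each → 5
  2 × C: 2 H each → 4
  1 × C: 3 H
  1 × C (aromatic): no H
  1 × O: no H
  1 × S: no H
  Total hydrogens = 12.
Molecular formula: C9H12OS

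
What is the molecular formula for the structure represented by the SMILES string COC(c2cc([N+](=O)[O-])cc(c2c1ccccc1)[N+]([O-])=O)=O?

C14H10N2O6

Heavy atoms from the SMILES: 14 C, 2 N, 6 O.
Implicit hydrogens by atom environment:
  7 × C (aromatic): 1 H each → 7
  5 × C (aromatic): no H
  4 × O: no H
  2 × N (charge +1): no H
  2 × O (charge -1): no H
  1 × C: 3 H
  1 × C: no H
  Total hydrogens = 10.
Molecular formula: C14H10N2O6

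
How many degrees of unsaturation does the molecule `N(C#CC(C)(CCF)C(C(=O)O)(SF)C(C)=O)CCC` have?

Molecular formula from the SMILES: C13H19F2NO3S.
DoU = (2C + 2 + N − H − X)/2 = (2·13 + 2 + 1 − 19 − 2)/2 = 8/2 = 4.
(Structurally: 0 ring(s) + 4 π bond(s) = 4.)

4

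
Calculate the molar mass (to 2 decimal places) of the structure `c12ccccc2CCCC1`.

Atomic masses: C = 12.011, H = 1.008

132.21

Molecular formula: C10H12.
M = 10×12.011 + 12×1.008 = 132.21 g/mol.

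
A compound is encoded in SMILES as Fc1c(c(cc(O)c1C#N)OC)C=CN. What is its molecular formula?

Heavy atoms from the SMILES: 10 C, 1 F, 2 N, 2 O.
Implicit hydrogens by atom environment:
  5 × C (aromatic): no H
  2 × C: 1 H each → 2
  1 × C: 3 H
  1 × C (aromatic): 1 H
  1 × C: no H
  1 × F: no H
  1 × N: 2 H
  1 × N: no H
  1 × O: 1 H
  1 × O: no H
  Total hydrogens = 9.
Molecular formula: C10H9FN2O2

C10H9FN2O2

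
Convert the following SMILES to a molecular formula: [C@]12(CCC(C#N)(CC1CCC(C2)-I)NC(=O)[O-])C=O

C13H16IN2O3-

Heavy atoms from the SMILES: 13 C, 1 I, 2 N, 3 O.
Implicit hydrogens by atom environment:
  6 × C: 2 H each → 12
  4 × C: no H
  3 × C: 1 H each → 3
  2 × O: no H
  1 × I: no H
  1 × N: 1 H
  1 × N: no H
  1 × O (charge -1): no H
  Total hydrogens = 16.
Net charge -1.
Molecular formula: C13H16IN2O3-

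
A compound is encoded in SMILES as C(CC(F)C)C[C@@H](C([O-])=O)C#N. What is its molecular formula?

C8H11FNO2-

Heavy atoms from the SMILES: 8 C, 1 F, 1 N, 2 O.
Implicit hydrogens by atom environment:
  3 × C: 2 H each → 6
  2 × C: 1 H each → 2
  2 × C: no H
  1 × C: 3 H
  1 × F: no H
  1 × N: no H
  1 × O: no H
  1 × O (charge -1): no H
  Total hydrogens = 11.
Net charge -1.
Molecular formula: C8H11FNO2-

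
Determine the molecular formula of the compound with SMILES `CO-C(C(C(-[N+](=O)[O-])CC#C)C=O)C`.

Heavy atoms from the SMILES: 9 C, 1 N, 4 O.
Implicit hydrogens by atom environment:
  5 × C: 1 H each → 5
  3 × O: no H
  2 × C: 3 H each → 6
  1 × C: 2 H
  1 × C: no H
  1 × N (charge +1): no H
  1 × O (charge -1): no H
  Total hydrogens = 13.
Molecular formula: C9H13NO4

C9H13NO4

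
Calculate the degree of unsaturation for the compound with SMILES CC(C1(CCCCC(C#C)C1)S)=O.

4

Molecular formula from the SMILES: C11H16OS.
DoU = (2C + 2 + N − H − X)/2 = (2·11 + 2 + 0 − 16 − 0)/2 = 8/2 = 4.
(Structurally: 1 ring(s) + 3 π bond(s) = 4.)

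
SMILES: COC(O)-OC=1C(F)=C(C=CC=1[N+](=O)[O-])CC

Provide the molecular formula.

Heavy atoms from the SMILES: 10 C, 1 F, 1 N, 5 O.
Implicit hydrogens by atom environment:
  4 × C (aromatic): no H
  3 × O: no H
  2 × C: 3 H each → 6
  2 × C (aromatic): 1 H each → 2
  1 × C: 2 H
  1 × C: 1 H
  1 × F: no H
  1 × N (charge +1): no H
  1 × O: 1 H
  1 × O (charge -1): no H
  Total hydrogens = 12.
Molecular formula: C10H12FNO5

C10H12FNO5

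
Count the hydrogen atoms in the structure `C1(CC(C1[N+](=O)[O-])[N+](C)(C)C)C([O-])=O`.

Hydrogens are implicit in SMILES; fill each atom to its normal valence:
  3 × C: 3 H each → 9
  3 × C: 1 H each → 3
  2 × N (charge +1): no H
  2 × O: no H
  2 × O (charge -1): no H
  1 × C: 2 H
  1 × C: no H
  Total hydrogens = 14.

14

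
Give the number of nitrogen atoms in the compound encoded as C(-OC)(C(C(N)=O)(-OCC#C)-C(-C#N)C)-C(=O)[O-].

The symbol for nitrogen appears 2 times in the SMILES.

2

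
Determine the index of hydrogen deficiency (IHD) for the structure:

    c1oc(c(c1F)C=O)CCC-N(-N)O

4

Molecular formula from the SMILES: C8H11FN2O3.
DoU = (2C + 2 + N − H − X)/2 = (2·8 + 2 + 2 − 11 − 1)/2 = 8/2 = 4.
(Structurally: 1 ring(s) + 3 π bond(s) = 4.)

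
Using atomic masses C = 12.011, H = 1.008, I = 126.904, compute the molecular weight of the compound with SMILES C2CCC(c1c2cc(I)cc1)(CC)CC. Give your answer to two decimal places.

Molecular formula: C14H19I.
M = 14×12.011 + 19×1.008 + 1×126.904 = 314.21 g/mol.

314.21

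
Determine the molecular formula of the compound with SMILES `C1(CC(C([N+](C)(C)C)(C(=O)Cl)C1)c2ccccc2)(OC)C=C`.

Heavy atoms from the SMILES: 18 C, 1 Cl, 1 N, 2 O.
Implicit hydrogens by atom environment:
  5 × C (aromatic): 1 H each → 5
  4 × C: 3 H each → 12
  3 × C: 2 H each → 6
  3 × C: no H
  2 × C: 1 H each → 2
  2 × O: no H
  1 × C (aromatic): no H
  1 × Cl: no H
  1 × N (charge +1): no H
  Total hydrogens = 25.
Net charge +1.
Molecular formula: C18H25ClNO2+

C18H25ClNO2+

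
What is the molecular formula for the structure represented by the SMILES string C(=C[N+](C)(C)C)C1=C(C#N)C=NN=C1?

Heavy atoms from the SMILES: 10 C, 4 N.
Implicit hydrogens by atom environment:
  3 × C: 3 H each → 9
  2 × C (aromatic): 1 H each → 2
  2 × C: 1 H each → 2
  2 × C (aromatic): no H
  2 × N (aromatic): no H
  1 × C: no H
  1 × N: no H
  1 × N (charge +1): no H
  Total hydrogens = 13.
Net charge +1.
Molecular formula: C10H13N4+

C10H13N4+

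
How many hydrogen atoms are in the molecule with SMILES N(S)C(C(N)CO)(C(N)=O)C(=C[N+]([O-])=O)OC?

Hydrogens are implicit in SMILES; fill each atom to its normal valence:
  3 × C: no H
  3 × O: no H
  2 × C: 1 H each → 2
  2 × N: 2 H each → 4
  1 × C: 3 H
  1 × C: 2 H
  1 × N: 1 H
  1 × N (charge +1): no H
  1 × O: 1 H
  1 × O (charge -1): no H
  1 × S: 1 H
  Total hydrogens = 14.

14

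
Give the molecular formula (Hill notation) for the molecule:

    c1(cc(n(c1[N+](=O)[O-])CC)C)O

C7H10N2O3

Heavy atoms from the SMILES: 7 C, 2 N, 3 O.
Implicit hydrogens by atom environment:
  3 × C (aromatic): no H
  2 × C: 3 H each → 6
  1 × C: 2 H
  1 × C (aromatic): 1 H
  1 × N (aromatic): no H
  1 × N (charge +1): no H
  1 × O: 1 H
  1 × O: no H
  1 × O (charge -1): no H
  Total hydrogens = 10.
Molecular formula: C7H10N2O3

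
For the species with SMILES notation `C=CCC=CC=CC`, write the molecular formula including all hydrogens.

C8H12

Heavy atoms from the SMILES: 8 C.
Implicit hydrogens by atom environment:
  5 × C: 1 H each → 5
  2 × C: 2 H each → 4
  1 × C: 3 H
  Total hydrogens = 12.
Molecular formula: C8H12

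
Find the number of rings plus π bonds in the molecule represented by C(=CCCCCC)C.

Molecular formula from the SMILES: C8H16.
DoU = (2C + 2 + N − H − X)/2 = (2·8 + 2 + 0 − 16 − 0)/2 = 2/2 = 1.
(Structurally: 0 ring(s) + 1 π bond(s) = 1.)

1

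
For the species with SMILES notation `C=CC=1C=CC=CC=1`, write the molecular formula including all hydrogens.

Heavy atoms from the SMILES: 8 C.
Implicit hydrogens by atom environment:
  5 × C (aromatic): 1 H each → 5
  1 × C: 2 H
  1 × C: 1 H
  1 × C (aromatic): no H
  Total hydrogens = 8.
Molecular formula: C8H8

C8H8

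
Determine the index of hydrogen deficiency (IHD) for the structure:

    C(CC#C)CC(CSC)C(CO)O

Molecular formula from the SMILES: C10H18O2S.
DoU = (2C + 2 + N − H − X)/2 = (2·10 + 2 + 0 − 18 − 0)/2 = 4/2 = 2.
(Structurally: 0 ring(s) + 2 π bond(s) = 2.)

2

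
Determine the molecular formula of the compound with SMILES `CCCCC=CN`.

Heavy atoms from the SMILES: 6 C, 1 N.
Implicit hydrogens by atom environment:
  3 × C: 2 H each → 6
  2 × C: 1 H each → 2
  1 × C: 3 H
  1 × N: 2 H
  Total hydrogens = 13.
Molecular formula: C6H13N

C6H13N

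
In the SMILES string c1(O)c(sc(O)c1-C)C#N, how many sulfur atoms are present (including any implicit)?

The symbol for sulfur appears 1 time in the SMILES.

1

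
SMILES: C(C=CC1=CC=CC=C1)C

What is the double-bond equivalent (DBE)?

Molecular formula from the SMILES: C10H12.
DoU = (2C + 2 + N − H − X)/2 = (2·10 + 2 + 0 − 12 − 0)/2 = 10/2 = 5.
(Structurally: 1 ring(s) + 4 π bond(s) = 5.)

5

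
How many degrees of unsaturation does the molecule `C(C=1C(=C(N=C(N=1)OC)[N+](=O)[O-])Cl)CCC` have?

5

Molecular formula from the SMILES: C9H12ClN3O3.
DoU = (2C + 2 + N − H − X)/2 = (2·9 + 2 + 3 − 12 − 1)/2 = 10/2 = 5.
(Structurally: 1 ring(s) + 4 π bond(s) = 5.)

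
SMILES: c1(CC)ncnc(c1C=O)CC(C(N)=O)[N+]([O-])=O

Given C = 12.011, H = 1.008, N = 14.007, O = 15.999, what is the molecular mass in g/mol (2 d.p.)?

Molecular formula: C10H12N4O4.
M = 10×12.011 + 12×1.008 + 4×14.007 + 4×15.999 = 252.23 g/mol.

252.23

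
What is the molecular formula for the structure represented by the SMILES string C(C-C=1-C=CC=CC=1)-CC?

C10H14

Heavy atoms from the SMILES: 10 C.
Implicit hydrogens by atom environment:
  5 × C (aromatic): 1 H each → 5
  3 × C: 2 H each → 6
  1 × C: 3 H
  1 × C (aromatic): no H
  Total hydrogens = 14.
Molecular formula: C10H14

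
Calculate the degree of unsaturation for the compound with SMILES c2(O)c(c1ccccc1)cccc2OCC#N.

Molecular formula from the SMILES: C14H11NO2.
DoU = (2C + 2 + N − H − X)/2 = (2·14 + 2 + 1 − 11 − 0)/2 = 20/2 = 10.
(Structurally: 2 ring(s) + 8 π bond(s) = 10.)

10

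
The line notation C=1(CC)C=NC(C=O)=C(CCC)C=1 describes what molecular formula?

Heavy atoms from the SMILES: 11 C, 1 N, 1 O.
Implicit hydrogens by atom environment:
  3 × C: 2 H each → 6
  3 × C (aromatic): no H
  2 × C: 3 H each → 6
  2 × C (aromatic): 1 H each → 2
  1 × C: 1 H
  1 × N (aromatic): no H
  1 × O: no H
  Total hydrogens = 15.
Molecular formula: C11H15NO

C11H15NO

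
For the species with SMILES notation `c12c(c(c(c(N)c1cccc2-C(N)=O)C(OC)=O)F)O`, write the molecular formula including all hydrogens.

Heavy atoms from the SMILES: 13 C, 1 F, 2 N, 4 O.
Implicit hydrogens by atom environment:
  7 × C (aromatic): no H
  3 × C (aromatic): 1 H each → 3
  3 × O: no H
  2 × C: no H
  2 × N: 2 H each → 4
  1 × C: 3 H
  1 × F: no H
  1 × O: 1 H
  Total hydrogens = 11.
Molecular formula: C13H11FN2O4

C13H11FN2O4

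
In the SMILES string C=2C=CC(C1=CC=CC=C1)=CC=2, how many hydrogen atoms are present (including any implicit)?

Hydrogens are implicit in SMILES; fill each atom to its normal valence:
  10 × C (aromatic): 1 H each → 10
  2 × C (aromatic): no H
  Total hydrogens = 10.

10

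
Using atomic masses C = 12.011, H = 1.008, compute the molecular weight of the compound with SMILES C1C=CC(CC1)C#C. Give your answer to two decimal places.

106.17

Molecular formula: C8H10.
M = 8×12.011 + 10×1.008 = 106.17 g/mol.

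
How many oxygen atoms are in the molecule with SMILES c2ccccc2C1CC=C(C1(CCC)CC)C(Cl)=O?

1

The symbol for oxygen appears 1 time in the SMILES.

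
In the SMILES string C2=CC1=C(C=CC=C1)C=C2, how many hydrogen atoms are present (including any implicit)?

Hydrogens are implicit in SMILES; fill each atom to its normal valence:
  8 × C (aromatic): 1 H each → 8
  2 × C (aromatic): no H
  Total hydrogens = 8.

8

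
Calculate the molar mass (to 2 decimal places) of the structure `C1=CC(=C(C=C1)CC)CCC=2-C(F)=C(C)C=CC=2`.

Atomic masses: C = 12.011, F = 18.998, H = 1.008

Molecular formula: C17H19F.
M = 17×12.011 + 1×18.998 + 19×1.008 = 242.34 g/mol.

242.34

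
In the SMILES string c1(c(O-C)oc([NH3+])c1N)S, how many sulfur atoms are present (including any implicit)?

1

The symbol for sulfur appears 1 time in the SMILES.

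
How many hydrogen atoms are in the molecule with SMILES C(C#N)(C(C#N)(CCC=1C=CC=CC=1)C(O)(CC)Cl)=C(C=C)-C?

Hydrogens are implicit in SMILES; fill each atom to its normal valence:
  6 × C: no H
  5 × C (aromatic): 1 H each → 5
  4 × C: 2 H each → 8
  2 × C: 3 H each → 6
  2 × N: no H
  1 × C: 1 H
  1 × C (aromatic): no H
  1 × Cl: no H
  1 × O: 1 H
  Total hydrogens = 21.

21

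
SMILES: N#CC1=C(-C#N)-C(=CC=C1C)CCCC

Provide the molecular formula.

C13H14N2

Heavy atoms from the SMILES: 13 C, 2 N.
Implicit hydrogens by atom environment:
  4 × C (aromatic): no H
  3 × C: 2 H each → 6
  2 × C: 3 H each → 6
  2 × C (aromatic): 1 H each → 2
  2 × C: no H
  2 × N: no H
  Total hydrogens = 14.
Molecular formula: C13H14N2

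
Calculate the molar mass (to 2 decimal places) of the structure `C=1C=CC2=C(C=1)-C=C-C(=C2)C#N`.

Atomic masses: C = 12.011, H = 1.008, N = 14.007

153.18

Molecular formula: C11H7N.
M = 11×12.011 + 7×1.008 + 1×14.007 = 153.18 g/mol.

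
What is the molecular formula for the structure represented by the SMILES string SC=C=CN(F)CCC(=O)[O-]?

Heavy atoms from the SMILES: 6 C, 1 F, 1 N, 2 O, 1 S.
Implicit hydrogens by atom environment:
  2 × C: 2 H each → 4
  2 × C: 1 H each → 2
  2 × C: no H
  1 × F: no H
  1 × N: no H
  1 × O: no H
  1 × O (charge -1): no H
  1 × S: 1 H
  Total hydrogens = 7.
Net charge -1.
Molecular formula: C6H7FNO2S-

C6H7FNO2S-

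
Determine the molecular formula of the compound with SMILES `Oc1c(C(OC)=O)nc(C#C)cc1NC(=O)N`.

C10H9N3O4

Heavy atoms from the SMILES: 10 C, 3 N, 4 O.
Implicit hydrogens by atom environment:
  4 × C (aromatic): no H
  3 × C: no H
  3 × O: no H
  1 × C: 3 H
  1 × C (aromatic): 1 H
  1 × C: 1 H
  1 × N: 2 H
  1 × N: 1 H
  1 × N (aromatic): no H
  1 × O: 1 H
  Total hydrogens = 9.
Molecular formula: C10H9N3O4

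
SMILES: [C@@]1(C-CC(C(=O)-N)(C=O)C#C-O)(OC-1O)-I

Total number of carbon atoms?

9

The symbol for carbon appears 9 times in the SMILES.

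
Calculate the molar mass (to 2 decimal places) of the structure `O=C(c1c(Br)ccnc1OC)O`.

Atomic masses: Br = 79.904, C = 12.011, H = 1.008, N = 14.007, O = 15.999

Molecular formula: C7H6BrNO3.
M = 1×79.904 + 7×12.011 + 6×1.008 + 1×14.007 + 3×15.999 = 232.03 g/mol.

232.03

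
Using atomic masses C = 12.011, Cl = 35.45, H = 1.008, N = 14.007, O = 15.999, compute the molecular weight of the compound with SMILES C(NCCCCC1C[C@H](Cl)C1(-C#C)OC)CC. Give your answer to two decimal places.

Molecular formula: C14H24ClNO.
M = 14×12.011 + 1×35.45 + 24×1.008 + 1×14.007 + 1×15.999 = 257.80 g/mol.

257.80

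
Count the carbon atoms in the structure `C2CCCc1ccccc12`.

The symbol for carbon appears 10 times in the SMILES. Lowercase c denotes aromatic carbon and counts toward C.

10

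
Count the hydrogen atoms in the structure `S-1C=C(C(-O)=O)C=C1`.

4

Hydrogens are implicit in SMILES; fill each atom to its normal valence:
  3 × C (aromatic): 1 H each → 3
  1 × C (aromatic): no H
  1 × C: no H
  1 × O: 1 H
  1 × O: no H
  1 × S (aromatic): no H
  Total hydrogens = 4.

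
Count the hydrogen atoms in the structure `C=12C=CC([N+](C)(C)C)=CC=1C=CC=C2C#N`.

15

Hydrogens are implicit in SMILES; fill each atom to its normal valence:
  6 × C (aromatic): 1 H each → 6
  4 × C (aromatic): no H
  3 × C: 3 H each → 9
  1 × C: no H
  1 × N: no H
  1 × N (charge +1): no H
  Total hydrogens = 15.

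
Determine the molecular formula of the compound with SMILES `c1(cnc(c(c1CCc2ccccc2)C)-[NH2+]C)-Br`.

Heavy atoms from the SMILES: 1 Br, 15 C, 2 N.
Implicit hydrogens by atom environment:
  6 × C (aromatic): 1 H each → 6
  5 × C (aromatic): no H
  2 × C: 3 H each → 6
  2 × C: 2 H each → 4
  1 × Br: no H
  1 × N (charge +1): 2 H
  1 × N (aromatic): no H
  Total hydrogens = 18.
Net charge +1.
Molecular formula: C15H18BrN2+

C15H18BrN2+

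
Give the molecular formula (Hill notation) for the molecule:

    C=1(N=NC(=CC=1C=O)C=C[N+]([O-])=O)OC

C8H7N3O4

Heavy atoms from the SMILES: 8 C, 3 N, 4 O.
Implicit hydrogens by atom environment:
  3 × C: 1 H each → 3
  3 × C (aromatic): no H
  3 × O: no H
  2 × N (aromatic): no H
  1 × C: 3 H
  1 × C (aromatic): 1 H
  1 × N (charge +1): no H
  1 × O (charge -1): no H
  Total hydrogens = 7.
Molecular formula: C8H7N3O4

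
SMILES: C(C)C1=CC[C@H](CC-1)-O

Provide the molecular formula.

Heavy atoms from the SMILES: 8 C, 1 O.
Implicit hydrogens by atom environment:
  4 × C: 2 H each → 8
  2 × C: 1 H each → 2
  1 × C: 3 H
  1 × C: no H
  1 × O: 1 H
  Total hydrogens = 14.
Molecular formula: C8H14O

C8H14O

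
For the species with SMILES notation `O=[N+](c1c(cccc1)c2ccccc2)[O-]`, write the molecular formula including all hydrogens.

C12H9NO2

Heavy atoms from the SMILES: 12 C, 1 N, 2 O.
Implicit hydrogens by atom environment:
  9 × C (aromatic): 1 H each → 9
  3 × C (aromatic): no H
  1 × N (charge +1): no H
  1 × O: no H
  1 × O (charge -1): no H
  Total hydrogens = 9.
Molecular formula: C12H9NO2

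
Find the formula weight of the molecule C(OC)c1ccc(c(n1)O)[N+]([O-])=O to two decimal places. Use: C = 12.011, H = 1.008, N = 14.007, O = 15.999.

184.15

Molecular formula: C7H8N2O4.
M = 7×12.011 + 8×1.008 + 2×14.007 + 4×15.999 = 184.15 g/mol.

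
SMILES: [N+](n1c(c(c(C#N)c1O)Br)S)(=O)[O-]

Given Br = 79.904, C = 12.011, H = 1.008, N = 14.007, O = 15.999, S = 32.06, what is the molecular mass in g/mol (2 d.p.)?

264.05

Molecular formula: C5H2BrN3O3S.
M = 1×79.904 + 5×12.011 + 2×1.008 + 3×14.007 + 3×15.999 + 1×32.06 = 264.05 g/mol.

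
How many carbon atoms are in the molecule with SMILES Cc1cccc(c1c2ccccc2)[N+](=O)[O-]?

13

The symbol for carbon appears 13 times in the SMILES. Lowercase c denotes aromatic carbon and counts toward C.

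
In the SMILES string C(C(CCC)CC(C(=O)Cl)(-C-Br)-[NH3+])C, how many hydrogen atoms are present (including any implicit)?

20

Hydrogens are implicit in SMILES; fill each atom to its normal valence:
  5 × C: 2 H each → 10
  2 × C: 3 H each → 6
  2 × C: no H
  1 × Br: no H
  1 × C: 1 H
  1 × Cl: no H
  1 × N (charge +1): 3 H
  1 × O: no H
  Total hydrogens = 20.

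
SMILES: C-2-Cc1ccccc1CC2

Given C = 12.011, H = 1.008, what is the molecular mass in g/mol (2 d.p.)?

Molecular formula: C10H12.
M = 10×12.011 + 12×1.008 = 132.21 g/mol.

132.21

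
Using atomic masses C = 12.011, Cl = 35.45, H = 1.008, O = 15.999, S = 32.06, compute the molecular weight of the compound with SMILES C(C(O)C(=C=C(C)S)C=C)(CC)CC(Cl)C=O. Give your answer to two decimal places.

Molecular formula: C13H19ClO2S.
M = 13×12.011 + 1×35.45 + 19×1.008 + 2×15.999 + 1×32.06 = 274.80 g/mol.

274.80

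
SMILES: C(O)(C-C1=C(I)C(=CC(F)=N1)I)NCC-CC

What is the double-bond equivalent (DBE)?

4

Molecular formula from the SMILES: C11H15FI2N2O.
DoU = (2C + 2 + N − H − X)/2 = (2·11 + 2 + 2 − 15 − 3)/2 = 8/2 = 4.
(Structurally: 1 ring(s) + 3 π bond(s) = 4.)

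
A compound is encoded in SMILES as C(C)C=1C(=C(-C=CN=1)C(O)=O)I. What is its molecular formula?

Heavy atoms from the SMILES: 8 C, 1 I, 1 N, 2 O.
Implicit hydrogens by atom environment:
  3 × C (aromatic): no H
  2 × C (aromatic): 1 H each → 2
  1 × C: 3 H
  1 × C: 2 H
  1 × C: no H
  1 × I: no H
  1 × N (aromatic): no H
  1 × O: 1 H
  1 × O: no H
  Total hydrogens = 8.
Molecular formula: C8H8INO2

C8H8INO2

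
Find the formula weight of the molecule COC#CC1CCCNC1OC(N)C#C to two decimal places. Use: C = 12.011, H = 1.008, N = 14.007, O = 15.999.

208.26

Molecular formula: C11H16N2O2.
M = 11×12.011 + 16×1.008 + 2×14.007 + 2×15.999 = 208.26 g/mol.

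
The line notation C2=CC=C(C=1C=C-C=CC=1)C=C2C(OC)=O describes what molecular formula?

C14H12O2

Heavy atoms from the SMILES: 14 C, 2 O.
Implicit hydrogens by atom environment:
  9 × C (aromatic): 1 H each → 9
  3 × C (aromatic): no H
  2 × O: no H
  1 × C: 3 H
  1 × C: no H
  Total hydrogens = 12.
Molecular formula: C14H12O2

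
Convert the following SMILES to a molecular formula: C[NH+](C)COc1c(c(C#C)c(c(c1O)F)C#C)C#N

C14H12FN2O2+

Heavy atoms from the SMILES: 14 C, 1 F, 2 N, 2 O.
Implicit hydrogens by atom environment:
  6 × C (aromatic): no H
  3 × C: no H
  2 × C: 3 H each → 6
  2 × C: 1 H each → 2
  1 × C: 2 H
  1 × F: no H
  1 × N (charge +1): 1 H
  1 × N: no H
  1 × O: 1 H
  1 × O: no H
  Total hydrogens = 12.
Net charge +1.
Molecular formula: C14H12FN2O2+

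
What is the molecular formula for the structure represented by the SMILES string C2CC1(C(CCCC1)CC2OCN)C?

C12H23NO

Heavy atoms from the SMILES: 12 C, 1 N, 1 O.
Implicit hydrogens by atom environment:
  8 × C: 2 H each → 16
  2 × C: 1 H each → 2
  1 × C: 3 H
  1 × C: no H
  1 × N: 2 H
  1 × O: no H
  Total hydrogens = 23.
Molecular formula: C12H23NO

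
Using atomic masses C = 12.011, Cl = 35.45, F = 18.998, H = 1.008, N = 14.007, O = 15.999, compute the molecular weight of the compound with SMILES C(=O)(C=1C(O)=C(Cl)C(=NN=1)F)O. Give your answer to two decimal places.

192.53

Molecular formula: C5H2ClFN2O3.
M = 5×12.011 + 1×35.45 + 1×18.998 + 2×1.008 + 2×14.007 + 3×15.999 = 192.53 g/mol.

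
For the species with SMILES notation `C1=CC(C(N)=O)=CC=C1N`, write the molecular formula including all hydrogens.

C7H8N2O

Heavy atoms from the SMILES: 7 C, 2 N, 1 O.
Implicit hydrogens by atom environment:
  4 × C (aromatic): 1 H each → 4
  2 × C (aromatic): no H
  2 × N: 2 H each → 4
  1 × C: no H
  1 × O: no H
  Total hydrogens = 8.
Molecular formula: C7H8N2O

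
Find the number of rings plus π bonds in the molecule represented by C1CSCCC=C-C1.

2

Molecular formula from the SMILES: C7H12S.
DoU = (2C + 2 + N − H − X)/2 = (2·7 + 2 + 0 − 12 − 0)/2 = 4/2 = 2.
(Structurally: 1 ring(s) + 1 π bond(s) = 2.)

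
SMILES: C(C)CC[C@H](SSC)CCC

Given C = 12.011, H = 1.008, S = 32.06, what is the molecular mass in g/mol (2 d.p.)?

Molecular formula: C9H20S2.
M = 9×12.011 + 20×1.008 + 2×32.06 = 192.38 g/mol.

192.38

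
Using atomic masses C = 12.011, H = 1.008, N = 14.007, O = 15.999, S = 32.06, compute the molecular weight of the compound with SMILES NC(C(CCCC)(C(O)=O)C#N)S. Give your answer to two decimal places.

Molecular formula: C8H14N2O2S.
M = 8×12.011 + 14×1.008 + 2×14.007 + 2×15.999 + 1×32.06 = 202.27 g/mol.

202.27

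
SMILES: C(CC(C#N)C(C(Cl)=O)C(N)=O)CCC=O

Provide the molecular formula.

Heavy atoms from the SMILES: 10 C, 1 Cl, 2 N, 3 O.
Implicit hydrogens by atom environment:
  4 × C: 2 H each → 8
  3 × C: 1 H each → 3
  3 × C: no H
  3 × O: no H
  1 × Cl: no H
  1 × N: 2 H
  1 × N: no H
  Total hydrogens = 13.
Molecular formula: C10H13ClN2O3

C10H13ClN2O3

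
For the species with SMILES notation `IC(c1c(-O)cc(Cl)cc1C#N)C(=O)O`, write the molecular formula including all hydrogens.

C9H5ClINO3

Heavy atoms from the SMILES: 9 C, 1 Cl, 1 I, 1 N, 3 O.
Implicit hydrogens by atom environment:
  4 × C (aromatic): no H
  2 × C (aromatic): 1 H each → 2
  2 × C: no H
  2 × O: 1 H each → 2
  1 × C: 1 H
  1 × Cl: no H
  1 × I: no H
  1 × N: no H
  1 × O: no H
  Total hydrogens = 5.
Molecular formula: C9H5ClINO3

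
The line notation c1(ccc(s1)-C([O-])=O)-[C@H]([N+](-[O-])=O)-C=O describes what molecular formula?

C7H4NO5S-

Heavy atoms from the SMILES: 7 C, 1 N, 5 O, 1 S.
Implicit hydrogens by atom environment:
  3 × O: no H
  2 × C (aromatic): 1 H each → 2
  2 × C: 1 H each → 2
  2 × C (aromatic): no H
  2 × O (charge -1): no H
  1 × C: no H
  1 × N (charge +1): no H
  1 × S (aromatic): no H
  Total hydrogens = 4.
Net charge -1.
Molecular formula: C7H4NO5S-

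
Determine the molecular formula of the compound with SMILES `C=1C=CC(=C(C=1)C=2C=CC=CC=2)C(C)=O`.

C14H12O

Heavy atoms from the SMILES: 14 C, 1 O.
Implicit hydrogens by atom environment:
  9 × C (aromatic): 1 H each → 9
  3 × C (aromatic): no H
  1 × C: 3 H
  1 × C: no H
  1 × O: no H
  Total hydrogens = 12.
Molecular formula: C14H12O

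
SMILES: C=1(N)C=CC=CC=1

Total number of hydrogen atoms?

7

Hydrogens are implicit in SMILES; fill each atom to its normal valence:
  5 × C (aromatic): 1 H each → 5
  1 × C (aromatic): no H
  1 × N: 2 H
  Total hydrogens = 7.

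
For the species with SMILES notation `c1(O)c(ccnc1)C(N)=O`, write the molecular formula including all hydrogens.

C6H6N2O2

Heavy atoms from the SMILES: 6 C, 2 N, 2 O.
Implicit hydrogens by atom environment:
  3 × C (aromatic): 1 H each → 3
  2 × C (aromatic): no H
  1 × C: no H
  1 × N: 2 H
  1 × N (aromatic): no H
  1 × O: 1 H
  1 × O: no H
  Total hydrogens = 6.
Molecular formula: C6H6N2O2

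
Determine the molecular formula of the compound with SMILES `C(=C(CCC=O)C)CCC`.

C9H16O

Heavy atoms from the SMILES: 9 C, 1 O.
Implicit hydrogens by atom environment:
  4 × C: 2 H each → 8
  2 × C: 3 H each → 6
  2 × C: 1 H each → 2
  1 × C: no H
  1 × O: no H
  Total hydrogens = 16.
Molecular formula: C9H16O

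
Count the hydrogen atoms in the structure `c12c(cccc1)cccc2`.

Hydrogens are implicit in SMILES; fill each atom to its normal valence:
  8 × C (aromatic): 1 H each → 8
  2 × C (aromatic): no H
  Total hydrogens = 8.

8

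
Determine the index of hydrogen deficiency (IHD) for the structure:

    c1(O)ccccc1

Molecular formula from the SMILES: C6H6O.
DoU = (2C + 2 + N − H − X)/2 = (2·6 + 2 + 0 − 6 − 0)/2 = 8/2 = 4.
(Structurally: 1 ring(s) + 3 π bond(s) = 4.)

4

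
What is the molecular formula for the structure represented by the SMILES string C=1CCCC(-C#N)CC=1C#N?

C9H10N2

Heavy atoms from the SMILES: 9 C, 2 N.
Implicit hydrogens by atom environment:
  4 × C: 2 H each → 8
  3 × C: no H
  2 × C: 1 H each → 2
  2 × N: no H
  Total hydrogens = 10.
Molecular formula: C9H10N2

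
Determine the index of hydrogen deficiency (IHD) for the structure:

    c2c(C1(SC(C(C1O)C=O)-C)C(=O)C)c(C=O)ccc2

Molecular formula from the SMILES: C15H16O4S.
DoU = (2C + 2 + N − H − X)/2 = (2·15 + 2 + 0 − 16 − 0)/2 = 16/2 = 8.
(Structurally: 2 ring(s) + 6 π bond(s) = 8.)

8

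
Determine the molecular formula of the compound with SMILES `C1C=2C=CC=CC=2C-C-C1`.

C10H12

Heavy atoms from the SMILES: 10 C.
Implicit hydrogens by atom environment:
  4 × C: 2 H each → 8
  4 × C (aromatic): 1 H each → 4
  2 × C (aromatic): no H
  Total hydrogens = 12.
Molecular formula: C10H12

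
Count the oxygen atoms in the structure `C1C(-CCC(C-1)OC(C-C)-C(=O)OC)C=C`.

3

The symbol for oxygen appears 3 times in the SMILES.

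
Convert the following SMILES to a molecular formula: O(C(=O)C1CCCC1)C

C7H12O2

Heavy atoms from the SMILES: 7 C, 2 O.
Implicit hydrogens by atom environment:
  4 × C: 2 H each → 8
  2 × O: no H
  1 × C: 3 H
  1 × C: 1 H
  1 × C: no H
  Total hydrogens = 12.
Molecular formula: C7H12O2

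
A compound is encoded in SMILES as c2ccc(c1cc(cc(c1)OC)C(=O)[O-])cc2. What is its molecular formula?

C14H11O3-

Heavy atoms from the SMILES: 14 C, 3 O.
Implicit hydrogens by atom environment:
  8 × C (aromatic): 1 H each → 8
  4 × C (aromatic): no H
  2 × O: no H
  1 × C: 3 H
  1 × C: no H
  1 × O (charge -1): no H
  Total hydrogens = 11.
Net charge -1.
Molecular formula: C14H11O3-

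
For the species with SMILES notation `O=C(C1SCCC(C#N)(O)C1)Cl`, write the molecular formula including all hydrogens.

Heavy atoms from the SMILES: 7 C, 1 Cl, 1 N, 2 O, 1 S.
Implicit hydrogens by atom environment:
  3 × C: 2 H each → 6
  3 × C: no H
  1 × C: 1 H
  1 × Cl: no H
  1 × N: no H
  1 × O: 1 H
  1 × O: no H
  1 × S: no H
  Total hydrogens = 8.
Molecular formula: C7H8ClNO2S

C7H8ClNO2S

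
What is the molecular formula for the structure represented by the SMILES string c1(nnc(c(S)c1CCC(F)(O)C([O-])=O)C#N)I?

C9H6FIN3O3S-

Heavy atoms from the SMILES: 9 C, 1 F, 1 I, 3 N, 3 O, 1 S.
Implicit hydrogens by atom environment:
  4 × C (aromatic): no H
  3 × C: no H
  2 × C: 2 H each → 4
  2 × N (aromatic): no H
  1 × F: no H
  1 × I: no H
  1 × N: no H
  1 × O: 1 H
  1 × O: no H
  1 × O (charge -1): no H
  1 × S: 1 H
  Total hydrogens = 6.
Net charge -1.
Molecular formula: C9H6FIN3O3S-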